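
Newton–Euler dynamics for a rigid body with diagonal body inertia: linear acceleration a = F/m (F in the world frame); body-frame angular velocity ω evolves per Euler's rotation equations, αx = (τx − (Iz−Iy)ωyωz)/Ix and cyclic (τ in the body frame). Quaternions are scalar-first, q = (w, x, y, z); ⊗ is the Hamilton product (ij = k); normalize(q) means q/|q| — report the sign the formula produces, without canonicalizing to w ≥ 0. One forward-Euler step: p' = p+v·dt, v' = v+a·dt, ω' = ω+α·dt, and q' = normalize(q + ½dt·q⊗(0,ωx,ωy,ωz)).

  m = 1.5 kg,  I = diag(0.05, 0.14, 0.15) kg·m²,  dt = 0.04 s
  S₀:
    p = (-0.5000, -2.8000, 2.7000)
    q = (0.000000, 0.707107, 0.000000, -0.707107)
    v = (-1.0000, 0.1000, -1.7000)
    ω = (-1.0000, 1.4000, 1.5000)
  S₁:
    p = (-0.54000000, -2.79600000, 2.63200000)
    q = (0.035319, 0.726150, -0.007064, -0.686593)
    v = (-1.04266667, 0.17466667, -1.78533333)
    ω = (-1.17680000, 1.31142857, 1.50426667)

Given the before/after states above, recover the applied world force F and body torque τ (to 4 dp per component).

ω₁ − ω₀ = (-0.17680000, -0.08857143, 0.00426667)
I·α + gyro = (-0.2000, -0.1600, -0.1100)
Δv = v₁−v₀ = (-0.04266667, 0.07466667, -0.08533333)
F = m·Δv/dt = (-1.6000, 2.8000, -3.2000)

F = (-1.6000, 2.8000, -3.2000)
τ = (-0.2000, -0.1600, -0.1100)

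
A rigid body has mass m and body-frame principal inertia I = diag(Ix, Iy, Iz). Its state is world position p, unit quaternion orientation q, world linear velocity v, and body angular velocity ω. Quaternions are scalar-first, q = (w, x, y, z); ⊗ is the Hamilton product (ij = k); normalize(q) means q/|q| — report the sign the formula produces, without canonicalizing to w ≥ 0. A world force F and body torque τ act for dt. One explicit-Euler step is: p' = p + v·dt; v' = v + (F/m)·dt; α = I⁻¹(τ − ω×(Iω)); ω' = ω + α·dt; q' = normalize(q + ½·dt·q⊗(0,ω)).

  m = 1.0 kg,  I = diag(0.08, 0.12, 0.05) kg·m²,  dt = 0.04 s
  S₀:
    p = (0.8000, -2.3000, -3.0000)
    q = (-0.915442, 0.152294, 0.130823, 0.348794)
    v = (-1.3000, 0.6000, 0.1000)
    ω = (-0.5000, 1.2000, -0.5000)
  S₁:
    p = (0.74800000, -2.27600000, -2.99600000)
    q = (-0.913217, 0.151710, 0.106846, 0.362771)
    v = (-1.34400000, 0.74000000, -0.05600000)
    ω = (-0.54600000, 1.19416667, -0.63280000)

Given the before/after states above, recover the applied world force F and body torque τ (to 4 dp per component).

F = (-1.1000, 3.5000, -3.9000)
τ = (-0.0500, -0.0100, -0.1900)

velocity change Δv = (-0.04400000, 0.14000000, -0.15600000)
m·(v₁−v₀)/dt = (-1.1000, 3.5000, -3.9000)
Δω = ω₁−ω₀ = (-0.04600000, -0.00583333, -0.13280000)
I·α + gyro = (-0.0500, -0.0100, -0.1900)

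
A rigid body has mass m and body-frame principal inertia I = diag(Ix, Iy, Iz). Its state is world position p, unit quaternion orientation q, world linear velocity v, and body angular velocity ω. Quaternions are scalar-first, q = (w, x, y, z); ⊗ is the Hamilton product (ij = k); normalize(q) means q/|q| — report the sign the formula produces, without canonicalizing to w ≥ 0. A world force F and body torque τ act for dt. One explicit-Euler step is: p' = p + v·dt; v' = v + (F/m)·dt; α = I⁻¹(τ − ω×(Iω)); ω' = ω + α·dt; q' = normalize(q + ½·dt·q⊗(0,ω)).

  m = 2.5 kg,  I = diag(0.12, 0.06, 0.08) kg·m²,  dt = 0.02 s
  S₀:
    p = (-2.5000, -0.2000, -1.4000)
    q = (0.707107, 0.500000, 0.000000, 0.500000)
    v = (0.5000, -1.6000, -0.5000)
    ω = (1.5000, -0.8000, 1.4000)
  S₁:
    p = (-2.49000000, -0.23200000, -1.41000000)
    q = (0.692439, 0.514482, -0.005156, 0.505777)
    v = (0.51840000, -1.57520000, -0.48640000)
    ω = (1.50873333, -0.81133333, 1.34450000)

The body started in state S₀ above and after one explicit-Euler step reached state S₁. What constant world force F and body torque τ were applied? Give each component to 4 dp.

v₁ − v₀ = (0.01840000, 0.02480000, 0.01360000)
m·(v₁−v₀)/dt = (2.3000, 3.1000, 1.7000)
rate change Δω = (0.00873333, -0.01133333, -0.05550000)
precession coupling = (-0.0224, 0.0840, 0.0720)
applied torque τ = (0.0300, 0.0500, -0.1500)

F = (2.3000, 3.1000, 1.7000)
τ = (0.0300, 0.0500, -0.1500)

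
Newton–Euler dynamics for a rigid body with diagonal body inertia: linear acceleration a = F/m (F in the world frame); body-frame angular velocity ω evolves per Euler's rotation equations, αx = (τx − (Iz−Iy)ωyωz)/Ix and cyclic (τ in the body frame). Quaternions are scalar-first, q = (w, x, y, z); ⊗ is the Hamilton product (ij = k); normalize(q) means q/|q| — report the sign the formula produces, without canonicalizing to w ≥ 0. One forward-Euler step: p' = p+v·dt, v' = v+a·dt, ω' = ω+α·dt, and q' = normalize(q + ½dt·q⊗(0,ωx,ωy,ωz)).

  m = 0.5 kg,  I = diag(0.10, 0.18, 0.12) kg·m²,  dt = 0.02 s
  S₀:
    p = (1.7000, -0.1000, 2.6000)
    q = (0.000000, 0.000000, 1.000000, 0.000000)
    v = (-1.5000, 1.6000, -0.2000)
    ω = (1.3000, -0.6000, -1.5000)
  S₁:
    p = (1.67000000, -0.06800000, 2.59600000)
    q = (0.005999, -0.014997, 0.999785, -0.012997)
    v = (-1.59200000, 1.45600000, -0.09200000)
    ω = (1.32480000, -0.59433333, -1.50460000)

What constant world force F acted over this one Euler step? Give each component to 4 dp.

Δv = v₁−v₀ = (-0.09200000, -0.14400000, 0.10800000)
applied force F = (-2.3000, -3.6000, 2.7000)

F = (-2.3000, -3.6000, 2.7000)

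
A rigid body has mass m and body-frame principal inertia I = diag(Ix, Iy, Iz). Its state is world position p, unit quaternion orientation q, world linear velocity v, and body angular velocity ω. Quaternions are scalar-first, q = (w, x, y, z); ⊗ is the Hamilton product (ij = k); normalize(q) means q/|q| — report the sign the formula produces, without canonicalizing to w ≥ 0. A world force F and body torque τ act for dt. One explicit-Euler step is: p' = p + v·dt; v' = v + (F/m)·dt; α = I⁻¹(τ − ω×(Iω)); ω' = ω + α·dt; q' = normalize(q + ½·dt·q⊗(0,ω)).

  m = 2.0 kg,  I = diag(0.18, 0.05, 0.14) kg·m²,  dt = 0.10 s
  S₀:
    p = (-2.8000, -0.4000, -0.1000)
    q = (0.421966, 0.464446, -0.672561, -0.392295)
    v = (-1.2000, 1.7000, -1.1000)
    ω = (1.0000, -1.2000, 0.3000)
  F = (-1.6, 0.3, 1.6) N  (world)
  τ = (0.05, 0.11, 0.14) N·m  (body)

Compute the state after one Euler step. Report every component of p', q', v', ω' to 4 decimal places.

α = I⁻¹(τ − ω×Iω) = (0.4578, 1.9600, -0.1143)
ω + α·dt = (1.0458, -1.0040, 0.2886)
2q̇ = q⊗(0,ω) = (-1.1538307, -0.2505563, -1.0379880, 0.2418156)
q' = normalize(q + ½dt·q⊗(0,ω)) = (0.3631, 0.4505, -0.7222, -0.3790)
p' = p + v·dt = (-2.9200, -0.2300, -0.2100)
new velocity v' = (-1.2800, 1.7150, -1.0200)

p' = (-2.9200, -0.2300, -0.2100)
q' = (0.3631, 0.4505, -0.7222, -0.3790)
v' = (-1.2800, 1.7150, -1.0200)
ω' = (1.0458, -1.0040, 0.2886)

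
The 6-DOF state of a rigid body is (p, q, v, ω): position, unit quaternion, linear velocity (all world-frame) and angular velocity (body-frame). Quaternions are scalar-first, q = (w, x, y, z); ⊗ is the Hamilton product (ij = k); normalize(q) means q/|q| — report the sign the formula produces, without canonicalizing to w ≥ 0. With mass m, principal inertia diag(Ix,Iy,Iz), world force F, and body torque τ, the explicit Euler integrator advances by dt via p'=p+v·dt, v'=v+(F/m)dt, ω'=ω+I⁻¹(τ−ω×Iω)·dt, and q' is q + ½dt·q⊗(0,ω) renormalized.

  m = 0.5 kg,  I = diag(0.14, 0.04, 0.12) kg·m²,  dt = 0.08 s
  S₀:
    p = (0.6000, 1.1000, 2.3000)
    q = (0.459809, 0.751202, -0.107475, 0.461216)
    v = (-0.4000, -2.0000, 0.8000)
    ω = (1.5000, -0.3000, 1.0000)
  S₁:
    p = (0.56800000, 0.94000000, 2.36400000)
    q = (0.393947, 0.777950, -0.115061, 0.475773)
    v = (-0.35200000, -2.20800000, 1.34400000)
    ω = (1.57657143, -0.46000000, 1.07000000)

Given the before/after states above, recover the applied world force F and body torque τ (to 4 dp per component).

Δω = ω₁−ω₀ = (0.07657143, -0.16000000, 0.07000000)
precession coupling = (-0.0240, 0.0300, 0.0450)
I·α + gyro = (0.1100, -0.0500, 0.1500)
v₁ − v₀ = (0.04800000, -0.20800000, 0.54400000)
F = m·Δv/dt = (0.3000, -1.3000, 3.4000)

F = (0.3000, -1.3000, 3.4000)
τ = (0.1100, -0.0500, 0.1500)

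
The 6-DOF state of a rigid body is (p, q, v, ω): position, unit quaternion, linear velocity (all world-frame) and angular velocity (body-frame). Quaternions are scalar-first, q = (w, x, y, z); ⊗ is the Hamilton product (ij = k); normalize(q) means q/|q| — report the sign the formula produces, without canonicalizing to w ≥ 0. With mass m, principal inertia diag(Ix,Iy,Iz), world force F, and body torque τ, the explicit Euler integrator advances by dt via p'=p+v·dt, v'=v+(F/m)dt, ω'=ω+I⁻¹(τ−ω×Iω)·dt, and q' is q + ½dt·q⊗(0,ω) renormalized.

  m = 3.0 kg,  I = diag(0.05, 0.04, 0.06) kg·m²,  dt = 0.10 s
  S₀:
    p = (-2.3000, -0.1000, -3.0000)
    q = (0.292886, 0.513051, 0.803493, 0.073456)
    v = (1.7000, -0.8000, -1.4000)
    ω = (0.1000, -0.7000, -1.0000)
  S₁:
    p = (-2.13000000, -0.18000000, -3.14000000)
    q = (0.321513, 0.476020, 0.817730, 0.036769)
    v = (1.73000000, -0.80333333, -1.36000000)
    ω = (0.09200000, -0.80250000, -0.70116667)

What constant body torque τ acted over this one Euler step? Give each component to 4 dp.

ω₁ − ω₀ = (-0.00800000, -0.10250000, 0.29883333)
applied torque τ = (0.0100, -0.0400, 0.1800)

τ = (0.0100, -0.0400, 0.1800)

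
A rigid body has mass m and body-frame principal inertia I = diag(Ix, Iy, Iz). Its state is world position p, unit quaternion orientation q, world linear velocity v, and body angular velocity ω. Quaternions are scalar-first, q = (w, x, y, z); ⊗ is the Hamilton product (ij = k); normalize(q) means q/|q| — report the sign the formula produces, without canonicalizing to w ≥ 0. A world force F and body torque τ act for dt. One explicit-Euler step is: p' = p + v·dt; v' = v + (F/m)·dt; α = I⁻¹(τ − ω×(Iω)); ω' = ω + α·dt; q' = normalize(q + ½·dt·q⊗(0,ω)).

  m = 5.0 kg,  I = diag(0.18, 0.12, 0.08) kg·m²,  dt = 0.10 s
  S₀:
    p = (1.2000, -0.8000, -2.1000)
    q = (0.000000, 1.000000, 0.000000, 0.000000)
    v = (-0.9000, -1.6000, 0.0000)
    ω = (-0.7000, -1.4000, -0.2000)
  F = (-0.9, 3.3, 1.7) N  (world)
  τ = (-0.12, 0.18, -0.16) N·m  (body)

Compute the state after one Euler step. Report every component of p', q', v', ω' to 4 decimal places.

linear accel F/m = (-0.1800, 0.6600, 0.3400)
new position p' = (1.1100, -0.9600, -2.1000)
new velocity v' = (-0.9180, -1.5340, 0.0340)
ω×(Iω) gyroscopic = (-0.0112, 0.0140, -0.0588)
angular accel α = (-0.6044, 1.3833, -1.2650)
new body rate ω' = (-0.7604, -1.2617, -0.3265)
2q̇ = q⊗(0,ω) = (0.7000000, 0.0000000, 0.2000000, -1.4000000)
q + ½dt·q⊗(0,ω), renormalized = (0.0349, 0.9969, 0.0100, -0.0698)

p' = (1.1100, -0.9600, -2.1000)
q' = (0.0349, 0.9969, 0.0100, -0.0698)
v' = (-0.9180, -1.5340, 0.0340)
ω' = (-0.7604, -1.2617, -0.3265)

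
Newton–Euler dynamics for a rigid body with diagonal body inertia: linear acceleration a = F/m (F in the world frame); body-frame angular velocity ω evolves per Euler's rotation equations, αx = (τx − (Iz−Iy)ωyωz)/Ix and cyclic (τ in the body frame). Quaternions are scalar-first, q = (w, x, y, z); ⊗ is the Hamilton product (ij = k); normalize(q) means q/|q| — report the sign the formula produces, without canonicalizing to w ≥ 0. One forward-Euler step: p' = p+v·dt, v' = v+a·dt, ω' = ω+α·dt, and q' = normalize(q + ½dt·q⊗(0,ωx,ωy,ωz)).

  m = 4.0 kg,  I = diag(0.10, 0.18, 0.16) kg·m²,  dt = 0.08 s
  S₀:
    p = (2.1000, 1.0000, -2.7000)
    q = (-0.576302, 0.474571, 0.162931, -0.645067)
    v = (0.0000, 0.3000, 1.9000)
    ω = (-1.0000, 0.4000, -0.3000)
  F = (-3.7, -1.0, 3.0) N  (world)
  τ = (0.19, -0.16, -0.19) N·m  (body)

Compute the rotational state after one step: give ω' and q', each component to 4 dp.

ω×(Iω) gyroscopic = (0.0024, -0.0180, -0.0320)
angular accel α = (1.8760, -0.7889, -0.9875)
new body rate ω' = (-0.8499, 0.3369, -0.3790)
q⊗(0,ω) = (0.2158785, 0.7854495, 0.5569175, 0.5256500)
q' = normalize(q + ½dt·q⊗(0,ω)) = (-0.5671, 0.5055, 0.1850, -0.6234)

ω' = (-0.8499, 0.3369, -0.3790)
q' = (-0.5671, 0.5055, 0.1850, -0.6234)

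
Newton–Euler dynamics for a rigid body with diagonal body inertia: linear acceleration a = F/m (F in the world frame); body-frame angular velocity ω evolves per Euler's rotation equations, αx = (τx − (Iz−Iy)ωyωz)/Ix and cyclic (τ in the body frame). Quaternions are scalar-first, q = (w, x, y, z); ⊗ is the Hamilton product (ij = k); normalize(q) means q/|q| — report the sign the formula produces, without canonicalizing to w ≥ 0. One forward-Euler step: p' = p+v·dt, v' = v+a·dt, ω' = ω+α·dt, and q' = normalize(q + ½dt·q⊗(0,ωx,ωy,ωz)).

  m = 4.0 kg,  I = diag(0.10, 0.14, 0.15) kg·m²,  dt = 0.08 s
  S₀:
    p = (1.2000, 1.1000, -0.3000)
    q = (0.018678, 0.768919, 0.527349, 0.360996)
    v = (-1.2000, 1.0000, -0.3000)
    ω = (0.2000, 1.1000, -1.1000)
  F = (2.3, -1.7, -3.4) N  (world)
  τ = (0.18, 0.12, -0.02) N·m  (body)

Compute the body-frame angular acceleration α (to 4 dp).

precession coupling ω×(Iω) = (-0.0121, 0.0110, 0.0088)
α = I⁻¹(τ − ω×Iω) = (1.9210, 0.7786, -0.1920)

α = (1.9210, 0.7786, -0.1920)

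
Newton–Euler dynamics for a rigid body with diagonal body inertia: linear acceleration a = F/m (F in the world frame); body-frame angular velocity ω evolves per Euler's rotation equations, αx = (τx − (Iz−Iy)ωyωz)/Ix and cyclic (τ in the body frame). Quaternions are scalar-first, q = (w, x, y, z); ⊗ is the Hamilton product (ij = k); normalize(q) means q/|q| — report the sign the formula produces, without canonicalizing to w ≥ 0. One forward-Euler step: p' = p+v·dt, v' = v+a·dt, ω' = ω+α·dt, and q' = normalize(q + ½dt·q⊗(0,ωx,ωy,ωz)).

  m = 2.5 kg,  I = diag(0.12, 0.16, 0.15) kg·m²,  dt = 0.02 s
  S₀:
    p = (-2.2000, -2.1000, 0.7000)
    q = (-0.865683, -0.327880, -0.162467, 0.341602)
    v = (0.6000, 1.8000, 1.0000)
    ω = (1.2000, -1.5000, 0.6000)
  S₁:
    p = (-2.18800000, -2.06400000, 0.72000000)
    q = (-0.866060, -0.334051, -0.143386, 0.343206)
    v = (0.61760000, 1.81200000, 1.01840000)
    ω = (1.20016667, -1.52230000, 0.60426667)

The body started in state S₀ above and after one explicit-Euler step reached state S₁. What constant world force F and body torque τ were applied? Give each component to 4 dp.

ω₁ − ω₀ = (0.00016667, -0.02230000, 0.00426667)
precession coupling = (0.0090, -0.0216, -0.0720)
applied torque τ = (0.0100, -0.2000, -0.0400)
velocity change Δv = (0.01760000, 0.01200000, 0.01840000)
m·(v₁−v₀)/dt = (2.2000, 1.5000, 2.3000)

F = (2.2000, 1.5000, 2.3000)
τ = (0.0100, -0.2000, -0.0400)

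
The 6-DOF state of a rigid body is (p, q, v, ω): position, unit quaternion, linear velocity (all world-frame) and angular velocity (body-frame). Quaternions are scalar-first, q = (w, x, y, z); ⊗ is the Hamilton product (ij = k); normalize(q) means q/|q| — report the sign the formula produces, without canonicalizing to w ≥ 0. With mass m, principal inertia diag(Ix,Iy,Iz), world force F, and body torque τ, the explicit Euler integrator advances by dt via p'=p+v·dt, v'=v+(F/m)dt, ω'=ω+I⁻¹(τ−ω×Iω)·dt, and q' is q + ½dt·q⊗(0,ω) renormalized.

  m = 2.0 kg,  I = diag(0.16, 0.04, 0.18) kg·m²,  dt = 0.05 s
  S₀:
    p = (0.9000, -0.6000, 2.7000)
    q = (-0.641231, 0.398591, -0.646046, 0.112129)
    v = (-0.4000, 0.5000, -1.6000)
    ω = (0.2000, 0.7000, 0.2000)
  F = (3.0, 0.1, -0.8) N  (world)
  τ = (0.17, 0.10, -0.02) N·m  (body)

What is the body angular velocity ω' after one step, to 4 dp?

ω' = (0.2470, 0.8260, 0.1991)

gyro term ω×Iω = (0.0196, -0.0008, -0.0168)
α = I⁻¹(τ − ω×Iω) = (0.9400, 2.5200, -0.0178)
new body rate ω' = (0.2470, 0.8260, 0.1991)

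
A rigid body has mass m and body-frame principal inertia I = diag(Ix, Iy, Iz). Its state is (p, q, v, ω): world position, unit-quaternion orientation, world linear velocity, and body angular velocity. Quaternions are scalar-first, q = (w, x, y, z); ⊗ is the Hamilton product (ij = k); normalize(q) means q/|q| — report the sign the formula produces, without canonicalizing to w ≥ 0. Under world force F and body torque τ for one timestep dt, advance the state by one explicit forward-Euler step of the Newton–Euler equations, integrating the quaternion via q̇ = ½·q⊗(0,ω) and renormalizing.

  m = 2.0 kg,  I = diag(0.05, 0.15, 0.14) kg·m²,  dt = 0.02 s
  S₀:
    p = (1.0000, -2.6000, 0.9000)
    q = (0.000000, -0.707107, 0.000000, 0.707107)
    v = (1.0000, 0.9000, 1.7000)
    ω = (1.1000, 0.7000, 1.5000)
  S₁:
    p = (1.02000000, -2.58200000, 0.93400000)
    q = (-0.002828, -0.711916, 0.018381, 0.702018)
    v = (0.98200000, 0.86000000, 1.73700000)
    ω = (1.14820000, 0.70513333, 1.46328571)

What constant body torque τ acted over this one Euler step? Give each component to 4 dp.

τ = (0.1100, -0.1100, -0.1800)

ω₁ − ω₀ = (0.04820000, 0.00513333, -0.03671429)
gyro term ω₀×Iω₀ = (-0.0105, -0.1485, 0.0770)
τ = I·(Δω/dt) + ω₀×(Iω₀) = (0.1100, -0.1100, -0.1800)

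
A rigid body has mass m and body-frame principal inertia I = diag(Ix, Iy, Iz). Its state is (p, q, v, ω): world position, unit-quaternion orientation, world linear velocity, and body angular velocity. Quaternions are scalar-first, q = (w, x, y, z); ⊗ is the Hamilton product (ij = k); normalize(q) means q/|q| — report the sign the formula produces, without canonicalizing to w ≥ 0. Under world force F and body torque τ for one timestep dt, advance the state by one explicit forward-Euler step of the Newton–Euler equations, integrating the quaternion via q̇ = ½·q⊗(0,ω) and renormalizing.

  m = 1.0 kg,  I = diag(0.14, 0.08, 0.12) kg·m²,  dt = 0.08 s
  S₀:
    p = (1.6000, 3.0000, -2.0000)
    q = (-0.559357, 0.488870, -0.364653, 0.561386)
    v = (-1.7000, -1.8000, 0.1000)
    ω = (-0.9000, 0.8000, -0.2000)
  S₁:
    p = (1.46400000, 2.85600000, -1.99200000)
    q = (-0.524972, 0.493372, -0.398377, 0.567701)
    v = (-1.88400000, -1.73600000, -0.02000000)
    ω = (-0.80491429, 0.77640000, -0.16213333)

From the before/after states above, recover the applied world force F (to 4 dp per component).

velocity change Δv = (-0.18400000, 0.06400000, -0.12000000)
applied force F = (-2.3000, 0.8000, -1.5000)

F = (-2.3000, 0.8000, -1.5000)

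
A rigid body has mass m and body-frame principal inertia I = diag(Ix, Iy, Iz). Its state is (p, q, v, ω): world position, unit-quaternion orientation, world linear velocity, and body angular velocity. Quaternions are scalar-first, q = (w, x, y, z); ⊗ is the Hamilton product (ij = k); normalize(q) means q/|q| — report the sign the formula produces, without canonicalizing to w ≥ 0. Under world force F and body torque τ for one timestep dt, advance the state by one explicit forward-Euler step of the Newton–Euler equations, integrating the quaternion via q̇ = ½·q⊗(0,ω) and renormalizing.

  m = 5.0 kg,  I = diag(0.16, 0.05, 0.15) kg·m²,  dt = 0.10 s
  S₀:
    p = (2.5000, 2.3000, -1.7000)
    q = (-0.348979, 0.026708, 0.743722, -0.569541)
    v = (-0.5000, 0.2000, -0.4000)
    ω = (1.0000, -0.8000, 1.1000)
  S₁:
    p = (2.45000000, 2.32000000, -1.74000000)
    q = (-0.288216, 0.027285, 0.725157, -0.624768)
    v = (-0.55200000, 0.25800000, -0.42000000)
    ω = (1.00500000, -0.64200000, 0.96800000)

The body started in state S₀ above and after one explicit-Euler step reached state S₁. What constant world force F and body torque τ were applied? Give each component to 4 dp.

F = (-2.6000, 2.9000, -1.0000)
τ = (-0.0800, 0.0900, -0.1100)

ω₁ − ω₀ = (0.00500000, 0.15800000, -0.13200000)
precession coupling = (-0.0880, 0.0110, 0.0880)
τ = I·(Δω/dt) + ω₀×(Iω₀) = (-0.0800, 0.0900, -0.1100)
v₁ − v₀ = (-0.05200000, 0.05800000, -0.02000000)
applied force F = (-2.6000, 2.9000, -1.0000)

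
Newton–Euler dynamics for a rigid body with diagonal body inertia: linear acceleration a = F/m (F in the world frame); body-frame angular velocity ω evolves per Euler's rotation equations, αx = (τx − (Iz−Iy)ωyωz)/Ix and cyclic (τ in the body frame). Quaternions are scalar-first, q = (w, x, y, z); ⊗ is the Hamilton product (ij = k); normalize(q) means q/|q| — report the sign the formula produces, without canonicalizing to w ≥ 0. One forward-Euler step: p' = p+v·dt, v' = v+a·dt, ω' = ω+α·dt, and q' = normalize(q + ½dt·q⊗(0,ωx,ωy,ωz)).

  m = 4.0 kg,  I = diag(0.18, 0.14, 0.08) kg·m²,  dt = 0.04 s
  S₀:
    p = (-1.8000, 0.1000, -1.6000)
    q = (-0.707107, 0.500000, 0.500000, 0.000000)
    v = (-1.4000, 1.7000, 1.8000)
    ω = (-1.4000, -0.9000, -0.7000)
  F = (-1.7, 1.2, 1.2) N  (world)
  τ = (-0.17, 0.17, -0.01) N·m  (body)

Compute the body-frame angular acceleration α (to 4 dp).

precession coupling ω×(Iω) = (-0.0378, 0.0980, -0.0504)
angular accel α = (-0.7344, 0.5143, 0.5050)

α = (-0.7344, 0.5143, 0.5050)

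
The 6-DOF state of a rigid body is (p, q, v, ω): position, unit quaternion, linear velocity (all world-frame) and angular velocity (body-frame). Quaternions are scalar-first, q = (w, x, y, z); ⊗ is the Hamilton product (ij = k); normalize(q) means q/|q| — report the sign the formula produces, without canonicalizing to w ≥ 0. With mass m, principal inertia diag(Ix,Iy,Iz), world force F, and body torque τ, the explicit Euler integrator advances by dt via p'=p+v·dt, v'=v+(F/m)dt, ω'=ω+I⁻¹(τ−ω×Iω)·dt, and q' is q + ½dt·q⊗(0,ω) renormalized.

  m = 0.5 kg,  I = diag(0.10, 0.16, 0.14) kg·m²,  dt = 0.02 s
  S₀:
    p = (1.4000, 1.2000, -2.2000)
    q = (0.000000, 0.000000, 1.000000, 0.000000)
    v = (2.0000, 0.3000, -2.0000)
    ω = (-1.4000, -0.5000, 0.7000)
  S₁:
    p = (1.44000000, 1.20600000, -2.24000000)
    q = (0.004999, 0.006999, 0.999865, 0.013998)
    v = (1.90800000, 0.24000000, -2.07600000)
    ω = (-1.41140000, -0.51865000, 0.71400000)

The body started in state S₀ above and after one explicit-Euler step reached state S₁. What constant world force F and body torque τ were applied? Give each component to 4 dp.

F = (-2.3000, -1.5000, -1.9000)
τ = (-0.0500, -0.1100, 0.1400)

Δω = ω₁−ω₀ = (-0.01140000, -0.01865000, 0.01400000)
τ = I·(Δω/dt) + ω₀×(Iω₀) = (-0.0500, -0.1100, 0.1400)
Δv = v₁−v₀ = (-0.09200000, -0.06000000, -0.07600000)
m·(v₁−v₀)/dt = (-2.3000, -1.5000, -1.9000)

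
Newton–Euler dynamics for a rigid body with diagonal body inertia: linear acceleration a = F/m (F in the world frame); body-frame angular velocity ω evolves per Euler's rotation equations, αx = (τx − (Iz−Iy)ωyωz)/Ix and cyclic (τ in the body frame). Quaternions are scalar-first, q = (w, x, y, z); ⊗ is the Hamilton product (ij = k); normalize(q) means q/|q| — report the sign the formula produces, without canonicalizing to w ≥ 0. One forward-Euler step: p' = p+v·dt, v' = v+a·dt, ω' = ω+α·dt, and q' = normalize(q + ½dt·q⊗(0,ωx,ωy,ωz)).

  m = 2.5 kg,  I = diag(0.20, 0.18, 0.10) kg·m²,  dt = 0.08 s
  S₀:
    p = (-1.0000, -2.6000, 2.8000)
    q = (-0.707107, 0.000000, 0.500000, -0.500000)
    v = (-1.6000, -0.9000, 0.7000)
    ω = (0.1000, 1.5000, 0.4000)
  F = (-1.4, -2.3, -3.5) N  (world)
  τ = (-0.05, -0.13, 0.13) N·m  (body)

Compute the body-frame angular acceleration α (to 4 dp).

α = (-0.0100, -0.7444, 1.3300)

gyro term ω×Iω = (-0.0480, 0.0040, -0.0030)
α = I⁻¹(τ − ω×Iω) = (-0.0100, -0.7444, 1.3300)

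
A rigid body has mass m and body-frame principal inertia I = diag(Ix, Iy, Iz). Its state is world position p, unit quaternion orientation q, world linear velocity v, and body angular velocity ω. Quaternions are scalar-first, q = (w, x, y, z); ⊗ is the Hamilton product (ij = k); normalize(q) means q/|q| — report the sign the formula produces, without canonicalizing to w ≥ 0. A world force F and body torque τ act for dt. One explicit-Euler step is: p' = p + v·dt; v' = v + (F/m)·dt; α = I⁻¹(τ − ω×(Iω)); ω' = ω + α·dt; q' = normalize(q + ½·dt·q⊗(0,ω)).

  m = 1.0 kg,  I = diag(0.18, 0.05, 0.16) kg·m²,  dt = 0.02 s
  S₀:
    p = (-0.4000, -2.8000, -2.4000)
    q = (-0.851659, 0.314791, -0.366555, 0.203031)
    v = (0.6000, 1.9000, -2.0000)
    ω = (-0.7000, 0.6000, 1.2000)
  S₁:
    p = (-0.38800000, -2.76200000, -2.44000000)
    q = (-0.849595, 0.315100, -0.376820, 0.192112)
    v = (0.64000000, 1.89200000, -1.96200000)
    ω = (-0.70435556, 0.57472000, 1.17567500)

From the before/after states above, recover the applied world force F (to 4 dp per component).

v₁ − v₀ = (0.04000000, -0.00800000, 0.03800000)
m·(v₁−v₀)/dt = (2.0000, -0.4000, 1.9000)

F = (2.0000, -0.4000, 1.9000)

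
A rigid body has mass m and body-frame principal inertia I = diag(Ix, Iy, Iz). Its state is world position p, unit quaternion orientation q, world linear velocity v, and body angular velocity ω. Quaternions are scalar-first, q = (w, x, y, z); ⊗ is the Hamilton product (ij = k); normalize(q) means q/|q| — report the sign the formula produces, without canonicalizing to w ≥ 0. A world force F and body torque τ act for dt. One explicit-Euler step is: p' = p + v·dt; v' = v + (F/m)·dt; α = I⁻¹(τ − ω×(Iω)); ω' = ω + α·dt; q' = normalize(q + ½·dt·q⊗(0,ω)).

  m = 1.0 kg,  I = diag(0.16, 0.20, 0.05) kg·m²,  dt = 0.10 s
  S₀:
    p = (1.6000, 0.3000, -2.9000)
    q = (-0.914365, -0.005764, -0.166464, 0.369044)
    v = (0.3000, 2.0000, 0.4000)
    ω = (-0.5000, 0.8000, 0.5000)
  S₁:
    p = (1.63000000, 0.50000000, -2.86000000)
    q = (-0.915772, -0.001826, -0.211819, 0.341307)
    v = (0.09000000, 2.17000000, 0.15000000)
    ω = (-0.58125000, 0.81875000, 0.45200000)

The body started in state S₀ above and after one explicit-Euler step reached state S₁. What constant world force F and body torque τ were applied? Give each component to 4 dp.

F = (-2.1000, 1.7000, -2.5000)
τ = (-0.1900, 0.0100, -0.0400)

ω₁ − ω₀ = (-0.08125000, 0.01875000, -0.04800000)
gyro term ω₀×Iω₀ = (-0.0600, -0.0275, -0.0160)
applied torque τ = (-0.1900, 0.0100, -0.0400)
v₁ − v₀ = (-0.21000000, 0.17000000, -0.25000000)
m·(v₁−v₀)/dt = (-2.1000, 1.7000, -2.5000)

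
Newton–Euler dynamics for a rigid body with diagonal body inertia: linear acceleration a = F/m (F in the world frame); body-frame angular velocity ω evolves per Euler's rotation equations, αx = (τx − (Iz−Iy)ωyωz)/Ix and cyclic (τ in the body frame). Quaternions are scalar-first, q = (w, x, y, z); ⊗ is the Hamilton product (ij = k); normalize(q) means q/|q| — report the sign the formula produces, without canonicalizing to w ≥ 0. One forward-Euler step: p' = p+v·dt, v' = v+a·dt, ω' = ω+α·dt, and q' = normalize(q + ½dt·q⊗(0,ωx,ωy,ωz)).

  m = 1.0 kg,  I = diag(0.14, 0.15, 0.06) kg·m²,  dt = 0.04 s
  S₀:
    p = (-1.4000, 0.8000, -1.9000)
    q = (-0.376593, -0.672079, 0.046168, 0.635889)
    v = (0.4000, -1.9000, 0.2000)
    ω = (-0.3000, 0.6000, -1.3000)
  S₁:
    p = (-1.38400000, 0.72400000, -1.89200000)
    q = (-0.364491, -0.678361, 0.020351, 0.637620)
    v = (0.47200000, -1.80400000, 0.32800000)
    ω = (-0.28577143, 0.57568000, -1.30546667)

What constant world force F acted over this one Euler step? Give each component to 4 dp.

velocity change Δv = (0.07200000, 0.09600000, 0.12800000)
applied force F = (1.8000, 2.4000, 3.2000)

F = (1.8000, 2.4000, 3.2000)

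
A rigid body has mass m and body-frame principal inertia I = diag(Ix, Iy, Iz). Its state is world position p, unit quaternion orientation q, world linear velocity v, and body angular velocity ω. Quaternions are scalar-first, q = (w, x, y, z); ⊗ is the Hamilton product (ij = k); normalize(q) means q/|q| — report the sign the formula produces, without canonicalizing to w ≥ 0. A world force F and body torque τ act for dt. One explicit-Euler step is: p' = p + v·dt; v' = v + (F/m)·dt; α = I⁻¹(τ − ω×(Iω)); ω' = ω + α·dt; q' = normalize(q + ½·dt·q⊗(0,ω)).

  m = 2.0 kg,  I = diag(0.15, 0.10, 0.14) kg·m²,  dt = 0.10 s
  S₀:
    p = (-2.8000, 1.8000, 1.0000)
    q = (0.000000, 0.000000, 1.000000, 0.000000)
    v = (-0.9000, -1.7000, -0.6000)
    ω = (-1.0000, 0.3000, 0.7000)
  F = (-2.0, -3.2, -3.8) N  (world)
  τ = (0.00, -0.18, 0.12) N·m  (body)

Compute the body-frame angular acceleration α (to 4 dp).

α = (-0.0560, -1.7300, 0.7500)

ω×(Iω) gyroscopic = (0.0084, -0.0070, 0.0150)
α = I⁻¹(τ − ω×Iω) = (-0.0560, -1.7300, 0.7500)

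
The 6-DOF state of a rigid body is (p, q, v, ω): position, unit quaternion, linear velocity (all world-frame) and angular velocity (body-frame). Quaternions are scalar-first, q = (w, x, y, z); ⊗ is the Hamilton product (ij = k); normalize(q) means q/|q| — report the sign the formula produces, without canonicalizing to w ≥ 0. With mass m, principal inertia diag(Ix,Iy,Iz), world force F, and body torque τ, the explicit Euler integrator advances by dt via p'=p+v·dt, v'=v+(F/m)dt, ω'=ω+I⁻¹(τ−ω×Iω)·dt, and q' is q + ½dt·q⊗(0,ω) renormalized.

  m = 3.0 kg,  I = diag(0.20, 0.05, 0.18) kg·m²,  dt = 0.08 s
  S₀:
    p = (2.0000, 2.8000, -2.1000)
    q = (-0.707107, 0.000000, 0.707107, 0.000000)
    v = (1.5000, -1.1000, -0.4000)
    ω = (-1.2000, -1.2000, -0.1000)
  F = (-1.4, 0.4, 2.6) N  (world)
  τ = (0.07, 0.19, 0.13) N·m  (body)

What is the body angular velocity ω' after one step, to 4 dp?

ω' = (-1.1782, -0.8998, 0.0538)

ω×(Iω) gyroscopic = (0.0156, 0.0024, -0.2160)
α = I⁻¹(τ − ω×Iω) = (0.2720, 3.7520, 1.9222)
ω' = ω + α·dt = (-1.1782, -0.8998, 0.0538)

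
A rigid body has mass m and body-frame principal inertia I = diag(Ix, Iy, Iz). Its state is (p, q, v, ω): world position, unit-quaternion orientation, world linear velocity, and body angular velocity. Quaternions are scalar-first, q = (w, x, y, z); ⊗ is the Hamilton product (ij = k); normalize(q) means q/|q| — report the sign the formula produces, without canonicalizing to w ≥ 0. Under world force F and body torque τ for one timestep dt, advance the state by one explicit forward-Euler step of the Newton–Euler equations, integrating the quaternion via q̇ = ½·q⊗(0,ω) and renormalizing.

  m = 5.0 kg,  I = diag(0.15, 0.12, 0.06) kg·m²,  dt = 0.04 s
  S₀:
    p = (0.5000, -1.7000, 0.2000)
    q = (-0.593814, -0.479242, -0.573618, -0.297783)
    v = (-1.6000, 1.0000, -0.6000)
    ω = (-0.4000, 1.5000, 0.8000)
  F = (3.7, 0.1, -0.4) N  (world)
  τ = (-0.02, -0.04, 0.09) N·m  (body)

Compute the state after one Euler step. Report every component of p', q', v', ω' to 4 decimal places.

new position p' = (0.4360, -1.6600, 0.1760)
new velocity v' = (-1.5704, 1.0008, -0.6032)
angular accel α = (0.3467, -0.0933, 1.2000)
ω + α·dt = (-0.3861, 1.4963, 0.8480)
2q̇ = q⊗(0,ω) = (0.9069566, 0.2253057, -0.3882142, -1.4233614)
updated quaternion q' = (-0.5753, -0.4744, -0.5810, -0.3261)

p' = (0.4360, -1.6600, 0.1760)
q' = (-0.5753, -0.4744, -0.5810, -0.3261)
v' = (-1.5704, 1.0008, -0.6032)
ω' = (-0.3861, 1.4963, 0.8480)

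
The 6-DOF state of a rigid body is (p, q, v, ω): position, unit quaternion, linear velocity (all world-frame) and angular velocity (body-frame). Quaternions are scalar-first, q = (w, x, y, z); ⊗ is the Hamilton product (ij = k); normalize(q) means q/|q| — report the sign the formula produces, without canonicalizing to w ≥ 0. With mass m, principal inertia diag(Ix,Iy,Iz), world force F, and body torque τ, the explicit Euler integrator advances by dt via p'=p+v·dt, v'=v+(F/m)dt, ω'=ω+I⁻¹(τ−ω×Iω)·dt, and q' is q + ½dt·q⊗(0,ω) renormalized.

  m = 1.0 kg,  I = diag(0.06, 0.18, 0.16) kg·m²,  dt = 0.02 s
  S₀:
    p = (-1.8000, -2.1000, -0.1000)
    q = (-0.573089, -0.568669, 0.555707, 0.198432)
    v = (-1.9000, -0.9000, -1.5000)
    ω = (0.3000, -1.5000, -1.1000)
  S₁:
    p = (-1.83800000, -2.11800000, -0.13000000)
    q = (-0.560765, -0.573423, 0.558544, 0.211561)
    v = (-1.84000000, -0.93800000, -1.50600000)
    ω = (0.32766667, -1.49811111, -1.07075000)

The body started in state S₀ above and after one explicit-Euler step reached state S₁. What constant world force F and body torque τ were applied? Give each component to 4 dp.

Δω = ω₁−ω₀ = (0.02766667, 0.00188889, 0.02925000)
gyro term ω₀×Iω₀ = (-0.0330, 0.0330, -0.0540)
τ = I·(Δω/dt) + ω₀×(Iω₀) = (0.0500, 0.0500, 0.1800)
v₁ − v₀ = (0.06000000, -0.03800000, -0.00600000)
F = m·Δv/dt = (3.0000, -1.9000, -0.3000)

F = (3.0000, -1.9000, -0.3000)
τ = (0.0500, 0.0500, 0.1800)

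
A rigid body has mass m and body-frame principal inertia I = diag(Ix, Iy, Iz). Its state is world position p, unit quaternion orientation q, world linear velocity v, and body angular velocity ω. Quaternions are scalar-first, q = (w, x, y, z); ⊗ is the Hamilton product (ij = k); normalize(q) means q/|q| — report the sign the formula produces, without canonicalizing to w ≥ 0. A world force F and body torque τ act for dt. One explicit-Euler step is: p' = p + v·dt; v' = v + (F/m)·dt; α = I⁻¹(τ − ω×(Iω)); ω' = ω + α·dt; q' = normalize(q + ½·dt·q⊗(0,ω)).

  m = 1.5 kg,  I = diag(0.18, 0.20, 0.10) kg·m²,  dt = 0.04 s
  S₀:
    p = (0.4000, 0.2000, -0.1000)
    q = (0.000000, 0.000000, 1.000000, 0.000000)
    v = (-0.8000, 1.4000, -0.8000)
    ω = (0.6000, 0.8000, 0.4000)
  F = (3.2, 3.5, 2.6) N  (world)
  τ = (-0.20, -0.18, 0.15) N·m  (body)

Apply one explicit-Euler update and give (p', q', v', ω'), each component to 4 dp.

new position p' = (0.3680, 0.2560, -0.1320)
new velocity v' = (-0.7147, 1.4933, -0.7307)
gyro term ω×Iω = (-0.0320, 0.0192, 0.0096)
angular accel α = (-0.9333, -0.9960, 1.4040)
ω' = ω + α·dt = (0.5627, 0.7602, 0.4562)
2q̇ = q⊗(0,ω) = (-0.8000000, 0.4000000, 0.0000000, -0.6000000)
updated quaternion q' = (-0.0160, 0.0080, 0.9998, -0.0120)

p' = (0.3680, 0.2560, -0.1320)
q' = (-0.0160, 0.0080, 0.9998, -0.0120)
v' = (-0.7147, 1.4933, -0.7307)
ω' = (0.5627, 0.7602, 0.4562)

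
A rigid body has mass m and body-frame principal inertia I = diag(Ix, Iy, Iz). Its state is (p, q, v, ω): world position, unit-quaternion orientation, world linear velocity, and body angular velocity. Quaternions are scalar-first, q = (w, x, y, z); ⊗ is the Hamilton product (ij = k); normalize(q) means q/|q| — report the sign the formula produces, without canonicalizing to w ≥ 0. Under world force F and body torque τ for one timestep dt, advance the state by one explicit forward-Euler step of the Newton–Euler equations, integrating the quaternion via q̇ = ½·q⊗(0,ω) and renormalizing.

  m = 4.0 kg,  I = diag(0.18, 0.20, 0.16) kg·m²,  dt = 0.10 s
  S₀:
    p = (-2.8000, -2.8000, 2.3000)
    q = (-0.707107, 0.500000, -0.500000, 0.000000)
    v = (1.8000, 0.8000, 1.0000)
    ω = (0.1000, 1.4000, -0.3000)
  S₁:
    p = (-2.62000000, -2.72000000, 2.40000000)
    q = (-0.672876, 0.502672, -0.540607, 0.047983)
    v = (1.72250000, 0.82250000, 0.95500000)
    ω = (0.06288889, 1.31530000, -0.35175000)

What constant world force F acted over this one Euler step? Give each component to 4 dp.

Δv = v₁−v₀ = (-0.07750000, 0.02250000, -0.04500000)
m·(v₁−v₀)/dt = (-3.1000, 0.9000, -1.8000)

F = (-3.1000, 0.9000, -1.8000)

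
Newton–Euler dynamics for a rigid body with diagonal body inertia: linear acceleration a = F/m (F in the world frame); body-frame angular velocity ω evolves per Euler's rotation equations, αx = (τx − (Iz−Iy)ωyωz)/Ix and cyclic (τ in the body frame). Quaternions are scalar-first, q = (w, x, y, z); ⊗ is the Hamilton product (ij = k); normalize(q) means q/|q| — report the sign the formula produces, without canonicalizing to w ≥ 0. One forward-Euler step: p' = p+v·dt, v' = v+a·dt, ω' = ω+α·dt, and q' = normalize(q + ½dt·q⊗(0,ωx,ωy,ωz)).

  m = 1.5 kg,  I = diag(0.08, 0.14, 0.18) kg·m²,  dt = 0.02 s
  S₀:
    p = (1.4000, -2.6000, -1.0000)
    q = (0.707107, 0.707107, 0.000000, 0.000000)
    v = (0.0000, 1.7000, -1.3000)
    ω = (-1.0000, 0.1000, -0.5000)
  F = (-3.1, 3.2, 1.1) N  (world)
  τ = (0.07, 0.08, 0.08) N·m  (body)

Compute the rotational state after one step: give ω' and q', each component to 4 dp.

ω' = (-0.9820, 0.1186, -0.4904)
q' = (0.7141, 0.7000, 0.0042, -0.0028)

precession coupling ω×(Iω) = (-0.0020, -0.0500, -0.0060)
(τ − ω×Iω)/I = (0.9000, 0.9286, 0.4778)
new body rate ω' = (-0.9820, 0.1186, -0.4904)
2q̇ = q⊗(0,ω) = (0.7071070, -0.7071070, 0.4242642, -0.2828428)
q + ½dt·q⊗(0,ω), renormalized = (0.7141, 0.7000, 0.0042, -0.0028)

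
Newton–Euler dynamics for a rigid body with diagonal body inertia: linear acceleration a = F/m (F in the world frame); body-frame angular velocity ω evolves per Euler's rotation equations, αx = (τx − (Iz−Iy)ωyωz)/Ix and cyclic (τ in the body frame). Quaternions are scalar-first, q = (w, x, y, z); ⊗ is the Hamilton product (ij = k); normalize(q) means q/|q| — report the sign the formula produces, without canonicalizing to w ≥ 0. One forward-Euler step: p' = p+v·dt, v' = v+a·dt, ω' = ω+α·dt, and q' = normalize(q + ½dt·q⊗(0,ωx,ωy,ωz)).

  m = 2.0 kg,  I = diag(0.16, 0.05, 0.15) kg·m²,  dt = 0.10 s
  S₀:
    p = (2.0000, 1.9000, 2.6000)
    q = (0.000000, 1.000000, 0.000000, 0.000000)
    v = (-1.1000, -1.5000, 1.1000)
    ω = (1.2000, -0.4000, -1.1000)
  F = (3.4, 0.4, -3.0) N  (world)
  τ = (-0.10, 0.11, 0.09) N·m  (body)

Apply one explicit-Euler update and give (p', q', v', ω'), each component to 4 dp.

linear accel F/m = (1.7000, 0.2000, -1.5000)
p + v·dt = (1.8900, 1.7500, 2.7100)
v' = v + a·dt = (-0.9300, -1.4800, 0.9500)
angular accel α = (-0.9000, 2.4640, 0.2480)
ω + α·dt = (1.1100, -0.1536, -1.0752)
q⊗(0,ω) = (-1.2000000, 0.0000000, 1.1000000, -0.4000000)
updated quaternion q' = (-0.0598, 0.9965, 0.0548, -0.0199)

p' = (1.8900, 1.7500, 2.7100)
q' = (-0.0598, 0.9965, 0.0548, -0.0199)
v' = (-0.9300, -1.4800, 0.9500)
ω' = (1.1100, -0.1536, -1.0752)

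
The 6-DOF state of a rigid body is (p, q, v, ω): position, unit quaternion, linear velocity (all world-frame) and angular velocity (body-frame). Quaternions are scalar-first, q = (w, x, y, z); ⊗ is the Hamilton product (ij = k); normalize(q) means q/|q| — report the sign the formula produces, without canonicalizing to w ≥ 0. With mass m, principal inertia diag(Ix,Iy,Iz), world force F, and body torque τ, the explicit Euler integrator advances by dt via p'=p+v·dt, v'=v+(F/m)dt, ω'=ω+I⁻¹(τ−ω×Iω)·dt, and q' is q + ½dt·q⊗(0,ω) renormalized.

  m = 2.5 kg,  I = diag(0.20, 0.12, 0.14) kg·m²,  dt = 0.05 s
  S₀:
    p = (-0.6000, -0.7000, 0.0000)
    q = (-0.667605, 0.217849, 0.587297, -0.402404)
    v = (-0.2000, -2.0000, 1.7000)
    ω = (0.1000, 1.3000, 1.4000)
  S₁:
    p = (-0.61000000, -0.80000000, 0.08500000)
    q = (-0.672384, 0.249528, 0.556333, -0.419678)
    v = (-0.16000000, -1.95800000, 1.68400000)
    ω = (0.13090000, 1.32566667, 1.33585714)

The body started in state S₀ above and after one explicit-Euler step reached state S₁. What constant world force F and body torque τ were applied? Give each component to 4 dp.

v₁ − v₀ = (0.04000000, 0.04200000, -0.01600000)
F = m·Δv/dt = (2.0000, 2.1000, -0.8000)
ω₁ − ω₀ = (0.03090000, 0.02566667, -0.06414286)
applied torque τ = (0.1600, 0.0700, -0.1900)

F = (2.0000, 2.1000, -0.8000)
τ = (0.1600, 0.0700, -0.1900)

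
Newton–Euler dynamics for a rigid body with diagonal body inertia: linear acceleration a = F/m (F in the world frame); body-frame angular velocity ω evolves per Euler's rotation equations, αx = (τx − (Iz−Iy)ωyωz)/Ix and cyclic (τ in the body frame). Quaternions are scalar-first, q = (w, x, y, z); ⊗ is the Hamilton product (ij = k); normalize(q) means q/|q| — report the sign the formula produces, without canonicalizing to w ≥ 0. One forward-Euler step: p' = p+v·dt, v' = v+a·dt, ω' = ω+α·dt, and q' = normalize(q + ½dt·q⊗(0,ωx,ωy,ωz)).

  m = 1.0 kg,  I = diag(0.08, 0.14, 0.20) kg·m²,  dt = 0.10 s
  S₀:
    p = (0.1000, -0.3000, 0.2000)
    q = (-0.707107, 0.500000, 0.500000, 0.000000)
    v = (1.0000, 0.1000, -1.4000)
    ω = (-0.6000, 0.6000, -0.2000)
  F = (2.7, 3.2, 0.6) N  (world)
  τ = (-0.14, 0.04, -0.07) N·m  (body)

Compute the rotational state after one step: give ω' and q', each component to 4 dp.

ω' = (-0.7660, 0.6389, -0.2242)
q' = (-0.7064, 0.5157, 0.4833, 0.0370)

(τ − ω×Iω)/I = (-1.6600, 0.3886, -0.2420)
new body rate ω' = (-0.7660, 0.6389, -0.2242)
2q̇ = q⊗(0,ω) = (0.0000000, 0.3242642, -0.3242642, 0.7414214)
q' = normalize(q + ½dt·q⊗(0,ω)) = (-0.7064, 0.5157, 0.4833, 0.0370)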